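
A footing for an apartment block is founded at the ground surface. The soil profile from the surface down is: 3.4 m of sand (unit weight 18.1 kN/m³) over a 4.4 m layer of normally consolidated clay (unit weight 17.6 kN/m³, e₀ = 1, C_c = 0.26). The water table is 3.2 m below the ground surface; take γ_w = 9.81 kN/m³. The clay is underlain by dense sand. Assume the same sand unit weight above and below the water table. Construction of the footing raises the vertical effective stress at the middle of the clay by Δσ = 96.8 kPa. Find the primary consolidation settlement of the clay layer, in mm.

Mid-depth of clay below the ground surface: z = 3.4 + 4.4/2 = 5.6 m.
Total vertical stress at mid-clay: σ_v = 18.1×3.4 + 17.6×2.2 = 100.26 kPa.
Pore pressure: u = 9.81×(5.6 − 3.2) = 23.544 kPa.
Initial effective stress: σ'_0 = σ_v − u = 100.26 − 23.544 = 76.716 kPa.
Final effective stress: σ'_f = σ'_0 + Δσ = 76.716 + 96.8 = 173.52 kPa.
Normally consolidated clay, so the full stress increment lies on the virgin compression line:
S_c = C_c·H/(1+e₀)·log₁₀(σ'_f/σ'_0) = 0.26×4.4/(1+1)×log₁₀(173.52/76.716)
    = 0.572 × 0.35446 = 0.2028 m

S_c ≈ 203 mm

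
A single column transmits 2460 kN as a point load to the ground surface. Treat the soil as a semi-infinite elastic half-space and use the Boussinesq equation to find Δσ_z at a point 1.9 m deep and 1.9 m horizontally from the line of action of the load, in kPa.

Δσ_z ≈ 57.5 kPa

Boussinesq vertical stress below a point load on an elastic half-space:
Δσ_z = 3P/(2πz²) · [1 + (r/z)²]^(−5/2)
r/z = 1.9/1.9 = 1; [1+(r/z)²]^(−5/2) = 0.17678.
Δσ_z = 3×2460/(2π×1.9²) × 0.17678 = 325.36 × 0.17678 = 57.52 kPa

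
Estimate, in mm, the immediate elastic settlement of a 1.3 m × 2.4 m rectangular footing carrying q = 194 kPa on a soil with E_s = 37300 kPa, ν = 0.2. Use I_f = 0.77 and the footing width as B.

Immediate (elastic) settlement: S_e = q·B·(1−ν²)/E_s · I_f.
S_e = 194 × 1.3 × (1 − 0.2²) / 37300 × 0.77
    = 194 × 1.3 × 0.96 / 37300 × 0.77
    = 0.004998 m = 4.998 mm

S_e ≈ 5 mm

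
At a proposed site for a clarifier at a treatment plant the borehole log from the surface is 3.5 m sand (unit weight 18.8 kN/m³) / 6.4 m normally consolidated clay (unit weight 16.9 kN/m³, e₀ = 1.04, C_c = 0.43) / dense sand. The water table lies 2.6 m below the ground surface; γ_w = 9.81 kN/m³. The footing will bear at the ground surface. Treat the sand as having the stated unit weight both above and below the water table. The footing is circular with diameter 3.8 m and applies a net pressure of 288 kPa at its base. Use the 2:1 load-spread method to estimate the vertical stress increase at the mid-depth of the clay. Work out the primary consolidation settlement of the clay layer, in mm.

Mid-depth of clay below the ground surface: z = 3.5 + 6.4/2 = 6.7 m.
Total vertical stress at mid-clay: σ_v = 18.8×3.5 + 16.9×3.2 = 119.88 kPa.
Pore pressure: u = 9.81×(6.7 − 2.6) = 40.221 kPa.
Initial effective stress: σ'_0 = σ_v − u = 119.88 − 40.221 = 79.659 kPa.
Stress increase at mid-clay by the 2:1 spreading method:
Δσ ≈ qD²/(D+z)² = 288×3.8²/(3.8+6.7)² = 37.721 kPa
Final effective stress: σ'_f = σ'_0 + Δσ = 79.659 + 37.721 = 117.38 kPa.
Normally consolidated clay, so the full stress increment lies on the virgin compression line:
S_c = C_c·H/(1+e₀)·log₁₀(σ'_f/σ'_0) = 0.43×6.4/(1+1.04)×log₁₀(117.38/79.659)
    = 1.349 × 0.16836 = 0.2271 m

S_c ≈ 227 mm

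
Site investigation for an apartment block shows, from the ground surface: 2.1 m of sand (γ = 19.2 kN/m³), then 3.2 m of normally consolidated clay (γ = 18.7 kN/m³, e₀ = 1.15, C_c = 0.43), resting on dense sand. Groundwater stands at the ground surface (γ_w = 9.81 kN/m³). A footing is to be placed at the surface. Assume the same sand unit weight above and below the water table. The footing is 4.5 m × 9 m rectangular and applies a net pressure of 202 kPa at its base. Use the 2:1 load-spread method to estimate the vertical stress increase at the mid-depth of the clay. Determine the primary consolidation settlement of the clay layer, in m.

Mid-depth of clay below the ground surface: z = 2.1 + 3.2/2 = 3.7 m.
Total vertical stress at mid-clay: σ_v = 19.2×2.1 + 18.7×1.6 = 70.24 kPa.
Pore pressure: u = 9.81×(3.7 − 0) = 36.297 kPa.
Initial effective stress: σ'_0 = σ_v − u = 70.24 − 36.297 = 33.943 kPa.
Stress increase at mid-clay by the 2:1 spreading method:
Δσ = qBL/((B+z)(L+z)) = 202×4.5×9/((4.5+3.7)(9+3.7)) = 78.558 kPa
Final effective stress: σ'_f = σ'_0 + Δσ = 33.943 + 78.558 = 112.5 kPa.
Normally consolidated clay, so the full stress increment lies on the virgin compression line:
S_c = C_c·H/(1+e₀)·log₁₀(σ'_f/σ'_0) = 0.43×3.2/(1+1.15)×log₁₀(112.5/33.943)
    = 0.64 × 0.5204 = 0.3331 m

S_c ≈ 0.333 m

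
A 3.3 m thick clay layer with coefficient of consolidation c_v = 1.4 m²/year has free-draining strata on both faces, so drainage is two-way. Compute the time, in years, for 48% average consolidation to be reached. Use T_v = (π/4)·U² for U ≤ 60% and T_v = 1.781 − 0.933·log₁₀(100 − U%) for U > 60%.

Drainage path length: H_d = H/2 = 1.65 m (double drainage).
U ≤ 60%: T_v = (π/4)·U² = (π/4)×0.48² = 0.18096.
t = T_v·H_d²/c_v = 0.18096×1.65²/1.4 = 0.3519 years.

t ≈ 0.352 years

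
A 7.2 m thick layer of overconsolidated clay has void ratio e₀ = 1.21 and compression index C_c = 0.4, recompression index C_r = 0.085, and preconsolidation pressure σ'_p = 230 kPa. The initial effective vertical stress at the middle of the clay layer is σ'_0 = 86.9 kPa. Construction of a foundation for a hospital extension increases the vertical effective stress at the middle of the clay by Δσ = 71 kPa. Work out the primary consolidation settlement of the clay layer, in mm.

S_c ≈ 71.8 mm

Final effective stress: σ'_f = 86.9 + 71 = 157.9 kPa.
σ'_f = 157.9 ≤ σ'_p = 230 kPa, so the clay remains overconsolidated and only the recompression index applies:
S_c = C_r·H/(1+e₀)·log₁₀(σ'_f/σ'_0) = 0.085×7.2/2.21×log₁₀(157.9/86.9)
    = 0.27692 × 0.25936 = 0.07182 m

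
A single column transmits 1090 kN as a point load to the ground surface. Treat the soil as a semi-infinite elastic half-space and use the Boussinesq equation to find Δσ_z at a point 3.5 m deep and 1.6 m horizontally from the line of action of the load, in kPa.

Boussinesq vertical stress below a point load on an elastic half-space:
Δσ_z = 3P/(2πz²) · [1 + (r/z)²]^(−5/2)
r/z = 1.6/3.5 = 0.45714; [1+(r/z)²]^(−5/2) = 0.62223.
Δσ_z = 3×1090/(2π×3.5²) × 0.62223 = 42.485 × 0.62223 = 26.44 kPa

Δσ_z ≈ 26.4 kPa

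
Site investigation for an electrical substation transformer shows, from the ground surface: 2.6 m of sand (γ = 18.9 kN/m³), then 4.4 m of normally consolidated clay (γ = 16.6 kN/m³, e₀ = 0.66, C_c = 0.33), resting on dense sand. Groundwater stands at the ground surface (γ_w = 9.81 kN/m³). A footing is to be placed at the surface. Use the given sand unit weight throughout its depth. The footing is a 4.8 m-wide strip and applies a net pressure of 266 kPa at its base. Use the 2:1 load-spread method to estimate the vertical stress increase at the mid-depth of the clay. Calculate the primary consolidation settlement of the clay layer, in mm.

Mid-depth of clay below the ground surface: z = 2.6 + 4.4/2 = 4.8 m.
Total vertical stress at mid-clay: σ_v = 18.9×2.6 + 16.6×2.2 = 85.66 kPa.
Pore pressure: u = 9.81×(4.8 − 0) = 47.088 kPa.
Initial effective stress: σ'_0 = σ_v − u = 85.66 − 47.088 = 38.572 kPa.
Stress increase at mid-clay by the 2:1 spreading method:
Δσ = qB/(B+z) = 266×4.8/(4.8+4.8) = 133 kPa
Final effective stress: σ'_f = σ'_0 + Δσ = 38.572 + 133 = 171.57 kPa.
Normally consolidated clay, so the full stress increment lies on the virgin compression line:
S_c = C_c·H/(1+e₀)·log₁₀(σ'_f/σ'_0) = 0.33×4.4/(1+0.66)×log₁₀(171.57/38.572)
    = 0.8747 × 0.64817 = 0.567 m

S_c ≈ 567 mm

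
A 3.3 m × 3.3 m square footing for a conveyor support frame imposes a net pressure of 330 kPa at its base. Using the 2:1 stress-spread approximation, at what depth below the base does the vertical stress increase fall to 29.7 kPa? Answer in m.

z ≈ 7.7 m

2:1 spreading — at depth z the loaded area has grown by z in each plan dimension:
qB²/(B+z)² = Δσ_z ⇒ z = B(√(q/Δσ_z) − 1) = 3.3×(√(330/29.7) − 1) = 7.7 m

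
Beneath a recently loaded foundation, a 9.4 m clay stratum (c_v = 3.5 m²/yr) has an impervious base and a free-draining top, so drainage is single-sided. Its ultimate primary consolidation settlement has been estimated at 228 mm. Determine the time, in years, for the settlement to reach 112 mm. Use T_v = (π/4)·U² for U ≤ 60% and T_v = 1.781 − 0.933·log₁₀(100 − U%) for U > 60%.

Drainage path length: H_d = H = 9.4 m (single drainage).
U = S(t)/S_ult = 112/228 = 0.4912.
U ≤ 60%: T_v = (π/4)·U² = (π/4)×0.49123² = 0.18952.
t = T_v·H_d²/c_v = 0.18952×9.4²/3.5 = 4.785 years.

t ≈ 4.78 years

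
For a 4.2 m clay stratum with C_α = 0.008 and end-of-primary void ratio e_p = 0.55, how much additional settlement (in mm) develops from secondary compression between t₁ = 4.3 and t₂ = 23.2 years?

Secondary compression: S_s = C_α·H/(1+e_p)·log₁₀(t₂/t₁)
S_s = 0.008×4.2/(1+0.55)×log₁₀(23.2/4.3)
    = 0.02168 × 0.732 = 0.01587 m

S_s ≈ 15.9 mm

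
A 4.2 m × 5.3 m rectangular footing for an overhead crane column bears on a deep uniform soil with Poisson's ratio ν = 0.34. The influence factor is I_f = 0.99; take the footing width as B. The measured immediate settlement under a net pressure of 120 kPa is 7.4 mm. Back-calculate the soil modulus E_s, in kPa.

E_s ≈ 59600 kPa

S_e = q·B·(1−ν²)/E_s · I_f  ⇒  E_s = q·B·(1−ν²)·I_f / S_e.
E_s = 120 × 4.2 × 0.8844 × 0.99 / 0.0074 = 59630 kPa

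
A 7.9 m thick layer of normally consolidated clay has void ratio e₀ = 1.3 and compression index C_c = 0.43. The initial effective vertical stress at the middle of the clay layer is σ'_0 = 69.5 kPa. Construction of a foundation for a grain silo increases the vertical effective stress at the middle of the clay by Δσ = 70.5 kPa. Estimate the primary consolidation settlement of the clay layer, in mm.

Final effective stress: σ'_f = σ'_0 + Δσ = 69.5 + 70.5 = 140 kPa.
Normally consolidated clay, so the full stress increment lies on the virgin compression line:
S_c = C_c·H/(1+e₀)·log₁₀(σ'_f/σ'_0) = 0.43×7.9/(1+1.3)×log₁₀(140/69.5)
    = 1.477 × 0.30414 = 0.4492 m

S_c ≈ 449 mm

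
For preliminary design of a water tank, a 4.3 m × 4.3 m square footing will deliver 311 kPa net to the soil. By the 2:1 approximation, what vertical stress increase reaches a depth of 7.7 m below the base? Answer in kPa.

By the 2:1 method the load spreads at 1 horizontal : 2 vertical, so at depth z the loaded area has grown by z in each plan dimension:
Δσ = qBL/((B+z)(L+z)) = 311×4.3×4.3/((4.3+7.7)(4.3+7.7)) = 39.933 kPa

Δσ_z ≈ 39.9 kPa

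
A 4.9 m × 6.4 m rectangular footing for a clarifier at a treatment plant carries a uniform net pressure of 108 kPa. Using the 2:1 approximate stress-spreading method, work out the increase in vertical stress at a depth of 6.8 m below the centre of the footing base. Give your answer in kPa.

By the 2:1 method the load spreads at 1 horizontal : 2 vertical, so at depth z the loaded area has grown by z in each plan dimension:
Δσ = qBL/((B+z)(L+z)) = 108×4.9×6.4/((4.9+6.8)(6.4+6.8)) = 21.93 kPa

Δσ_z ≈ 21.9 kPa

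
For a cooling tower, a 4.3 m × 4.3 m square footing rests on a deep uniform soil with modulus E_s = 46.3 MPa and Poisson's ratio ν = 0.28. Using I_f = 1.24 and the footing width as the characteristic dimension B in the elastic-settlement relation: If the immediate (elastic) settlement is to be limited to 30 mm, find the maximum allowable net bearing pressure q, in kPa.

q ≈ 283 kPa

E_s = 46.3 MPa = 46300 kPa.
S_e = q·B·(1−ν²)/E_s · I_f  ⇒  q = S_e·E_s / (B·(1−ν²)·I_f).
q = 0.03 × 46300 / (4.3 × 0.9216 × 1.24) = 282.7 kPa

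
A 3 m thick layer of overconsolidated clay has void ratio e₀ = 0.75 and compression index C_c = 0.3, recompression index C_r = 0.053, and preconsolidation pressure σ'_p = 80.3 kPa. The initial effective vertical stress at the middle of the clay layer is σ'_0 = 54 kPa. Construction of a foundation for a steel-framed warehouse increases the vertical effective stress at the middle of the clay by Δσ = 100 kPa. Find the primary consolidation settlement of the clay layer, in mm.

Final effective stress: σ'_f = 54 + 100 = 154 kPa.
σ'_f = 154 > σ'_p = 80.3 kPa, so the stress path crosses the preconsolidation pressure — recompression up to σ'_p, then virgin compression beyond:
S_c = H/(1+e₀)·[C_r·log₁₀(σ'_p/σ'_0) + C_c·log₁₀(σ'_f/σ'_p)]
    = 3/1.75 × [0.053×log₁₀(80.3/54) + 0.3×log₁₀(154/80.3)]
    = 1.7143 × [0.0091331 + 0.084842] = 0.1611 m

S_c ≈ 161 mm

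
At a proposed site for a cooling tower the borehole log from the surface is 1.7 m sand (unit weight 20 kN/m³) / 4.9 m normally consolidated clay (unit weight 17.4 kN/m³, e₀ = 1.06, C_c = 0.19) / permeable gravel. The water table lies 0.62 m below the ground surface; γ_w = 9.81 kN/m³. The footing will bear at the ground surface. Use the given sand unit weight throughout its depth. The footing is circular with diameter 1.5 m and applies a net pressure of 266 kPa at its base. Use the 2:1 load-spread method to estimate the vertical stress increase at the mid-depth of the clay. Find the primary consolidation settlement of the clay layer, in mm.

Mid-depth of clay below the ground surface: z = 1.7 + 4.9/2 = 4.15 m.
Total vertical stress at mid-clay: σ_v = 20×1.7 + 17.4×2.45 = 76.63 kPa.
Pore pressure: u = 9.81×(4.15 − 0.62) = 34.629 kPa.
Initial effective stress: σ'_0 = σ_v − u = 76.63 − 34.629 = 42.001 kPa.
Stress increase at mid-clay by the 2:1 spreading method:
Δσ ≈ qD²/(D+z)² = 266×1.5²/(1.5+4.15)² = 18.749 kPa
Final effective stress: σ'_f = σ'_0 + Δσ = 42.001 + 18.749 = 60.75 kPa.
Normally consolidated clay, so the full stress increment lies on the virgin compression line:
S_c = C_c·H/(1+e₀)·log₁₀(σ'_f/σ'_0) = 0.19×4.9/(1+1.06)×log₁₀(60.75/42.001)
    = 0.45194 × 0.16029 = 0.07244 m

S_c ≈ 72.4 mm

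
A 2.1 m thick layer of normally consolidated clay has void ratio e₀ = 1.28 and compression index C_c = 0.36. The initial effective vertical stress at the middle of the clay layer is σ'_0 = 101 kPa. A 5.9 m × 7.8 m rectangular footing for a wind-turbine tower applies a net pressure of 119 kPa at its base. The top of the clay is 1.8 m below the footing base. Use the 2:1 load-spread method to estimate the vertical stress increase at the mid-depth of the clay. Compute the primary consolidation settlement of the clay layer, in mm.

S_c ≈ 66 mm

Mid-depth of clay below the footing base: z = 1.8 + 2.1/2 = 2.85 m.
Stress increase at mid-clay by the 2:1 spreading method:
Δσ = qBL/((B+z)(L+z)) = 119×5.9×7.8/((5.9+2.85)(7.8+2.85)) = 58.767 kPa
Final effective stress: σ'_f = σ'_0 + Δσ = 101 + 58.767 = 159.77 kPa.
Normally consolidated clay, so the full stress increment lies on the virgin compression line:
S_c = C_c·H/(1+e₀)·log₁₀(σ'_f/σ'_0) = 0.36×2.1/(1+1.28)×log₁₀(159.77/101)
    = 0.33158 × 0.19917 = 0.06604 m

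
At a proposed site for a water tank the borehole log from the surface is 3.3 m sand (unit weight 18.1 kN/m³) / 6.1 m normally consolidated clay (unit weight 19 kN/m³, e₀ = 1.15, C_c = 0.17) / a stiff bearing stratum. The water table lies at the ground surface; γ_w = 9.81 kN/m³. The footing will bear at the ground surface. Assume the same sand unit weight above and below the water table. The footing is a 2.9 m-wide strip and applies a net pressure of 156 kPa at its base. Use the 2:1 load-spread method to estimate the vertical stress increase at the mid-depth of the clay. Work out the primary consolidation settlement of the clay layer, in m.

Mid-depth of clay below the ground surface: z = 3.3 + 6.1/2 = 6.35 m.
Total vertical stress at mid-clay: σ_v = 18.1×3.3 + 19×3.05 = 117.68 kPa.
Pore pressure: u = 9.81×(6.35 − 0) = 62.294 kPa.
Initial effective stress: σ'_0 = σ_v − u = 117.68 − 62.294 = 55.386 kPa.
Stress increase at mid-clay by the 2:1 spreading method:
Δσ = qB/(B+z) = 156×2.9/(2.9+6.35) = 48.908 kPa
Final effective stress: σ'_f = σ'_0 + Δσ = 55.386 + 48.908 = 104.29 kPa.
Normally consolidated clay, so the full stress increment lies on the virgin compression line:
S_c = C_c·H/(1+e₀)·log₁₀(σ'_f/σ'_0) = 0.17×6.1/(1+1.15)×log₁₀(104.29/55.386)
    = 0.48233 × 0.27484 = 0.1326 m

S_c ≈ 0.133 m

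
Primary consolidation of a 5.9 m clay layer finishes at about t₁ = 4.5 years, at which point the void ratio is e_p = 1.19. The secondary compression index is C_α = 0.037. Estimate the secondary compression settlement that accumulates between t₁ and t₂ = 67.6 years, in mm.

Secondary compression: S_s = C_α·H/(1+e_p)·log₁₀(t₂/t₁)
S_s = 0.037×5.9/(1+1.19)×log₁₀(67.6/4.5)
    = 0.09968 × 1.177 = 0.1173 m

S_s ≈ 117 mm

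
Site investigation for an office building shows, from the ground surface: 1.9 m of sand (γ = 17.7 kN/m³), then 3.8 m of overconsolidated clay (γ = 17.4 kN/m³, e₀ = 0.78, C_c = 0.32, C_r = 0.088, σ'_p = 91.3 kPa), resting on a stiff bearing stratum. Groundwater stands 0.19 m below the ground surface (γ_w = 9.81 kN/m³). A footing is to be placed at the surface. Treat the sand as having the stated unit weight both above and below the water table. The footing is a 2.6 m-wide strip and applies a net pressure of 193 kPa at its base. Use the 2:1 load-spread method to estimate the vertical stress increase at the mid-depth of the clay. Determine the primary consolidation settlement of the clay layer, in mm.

Mid-depth of clay below the ground surface: z = 1.9 + 3.8/2 = 3.8 m.
Total vertical stress at mid-clay: σ_v = 17.7×1.9 + 17.4×1.9 = 66.69 kPa.
Pore pressure: u = 9.81×(3.8 − 0.19) = 35.414 kPa.
Initial effective stress: σ'_0 = σ_v − u = 66.69 − 35.414 = 31.276 kPa.
Stress increase at mid-clay by the 2:1 spreading method:
Δσ = qB/(B+z) = 193×2.6/(2.6+3.8) = 78.406 kPa
Final effective stress: σ'_f = 31.276 + 78.406 = 109.68 kPa.
σ'_f = 109.68 > σ'_p = 91.3 kPa, so the stress path crosses the preconsolidation pressure — recompression up to σ'_p, then virgin compression beyond:
S_c = H/(1+e₀)·[C_r·log₁₀(σ'_p/σ'_0) + C_c·log₁₀(σ'_f/σ'_p)]
    = 3.8/1.78 × [0.088×log₁₀(91.3/31.276) + 0.32×log₁₀(109.68/91.3)]
    = 2.1348 × [0.040943 + 0.02549] = 0.1418 m

S_c ≈ 142 mm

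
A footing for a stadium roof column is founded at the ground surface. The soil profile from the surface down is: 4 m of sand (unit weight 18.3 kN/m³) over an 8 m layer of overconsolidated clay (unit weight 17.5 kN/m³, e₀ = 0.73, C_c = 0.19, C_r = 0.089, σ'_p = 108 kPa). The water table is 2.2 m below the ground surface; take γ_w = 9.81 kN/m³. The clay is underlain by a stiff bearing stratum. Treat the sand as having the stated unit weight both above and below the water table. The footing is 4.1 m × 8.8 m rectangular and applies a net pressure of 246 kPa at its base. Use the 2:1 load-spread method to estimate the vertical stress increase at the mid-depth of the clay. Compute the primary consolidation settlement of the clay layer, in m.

S_c ≈ 0.111 m

Mid-depth of clay below the ground surface: z = 4 + 8/2 = 8 m.
Total vertical stress at mid-clay: σ_v = 18.3×4 + 17.5×4 = 143.2 kPa.
Pore pressure: u = 9.81×(8 − 2.2) = 56.898 kPa.
Initial effective stress: σ'_0 = σ_v − u = 143.2 − 56.898 = 86.302 kPa.
Stress increase at mid-clay by the 2:1 spreading method:
Δσ = qBL/((B+z)(L+z)) = 246×4.1×8.8/((4.1+8)(8.8+8)) = 43.662 kPa
Final effective stress: σ'_f = 86.302 + 43.662 = 129.96 kPa.
σ'_f = 129.96 > σ'_p = 108 kPa, so the stress path crosses the preconsolidation pressure — recompression up to σ'_p, then virgin compression beyond:
S_c = H/(1+e₀)·[C_r·log₁₀(σ'_p/σ'_0) + C_c·log₁₀(σ'_f/σ'_p)]
    = 8/1.73 × [0.089×log₁₀(108/86.302) + 0.19×log₁₀(129.96/108)]
    = 4.6243 × [0.0086689 + 0.015273] = 0.1107 m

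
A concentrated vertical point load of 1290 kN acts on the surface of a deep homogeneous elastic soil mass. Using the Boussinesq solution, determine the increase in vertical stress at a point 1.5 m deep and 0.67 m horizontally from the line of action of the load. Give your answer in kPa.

Δσ_z ≈ 174 kPa

Boussinesq vertical stress below a point load on an elastic half-space:
Δσ_z = 3P/(2πz²) · [1 + (r/z)²]^(−5/2)
r/z = 0.67/1.5 = 0.44667; [1+(r/z)²]^(−5/2) = 0.63458.
Δσ_z = 3×1290/(2π×1.5²) × 0.63458 = 273.75 × 0.63458 = 173.7 kPa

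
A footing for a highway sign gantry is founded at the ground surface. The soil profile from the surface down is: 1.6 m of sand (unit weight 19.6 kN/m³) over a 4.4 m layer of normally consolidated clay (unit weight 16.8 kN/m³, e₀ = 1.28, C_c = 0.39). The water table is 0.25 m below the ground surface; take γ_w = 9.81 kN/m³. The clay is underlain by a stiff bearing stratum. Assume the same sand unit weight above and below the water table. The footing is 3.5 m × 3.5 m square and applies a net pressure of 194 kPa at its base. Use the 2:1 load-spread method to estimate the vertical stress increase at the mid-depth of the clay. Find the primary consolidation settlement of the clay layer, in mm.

Mid-depth of clay below the ground surface: z = 1.6 + 4.4/2 = 3.8 m.
Total vertical stress at mid-clay: σ_v = 19.6×1.6 + 16.8×2.2 = 68.32 kPa.
Pore pressure: u = 9.81×(3.8 − 0.25) = 34.825 kPa.
Initial effective stress: σ'_0 = σ_v − u = 68.32 − 34.825 = 33.495 kPa.
Stress increase at mid-clay by the 2:1 spreading method:
Δσ = qBL/((B+z)(L+z)) = 194×3.5×3.5/((3.5+3.8)(3.5+3.8)) = 44.596 kPa
Final effective stress: σ'_f = σ'_0 + Δσ = 33.495 + 44.596 = 78.091 kPa.
Normally consolidated clay, so the full stress increment lies on the virgin compression line:
S_c = C_c·H/(1+e₀)·log₁₀(σ'_f/σ'_0) = 0.39×4.4/(1+1.28)×log₁₀(78.091/33.495)
    = 0.75263 × 0.36762 = 0.2767 m

S_c ≈ 277 mm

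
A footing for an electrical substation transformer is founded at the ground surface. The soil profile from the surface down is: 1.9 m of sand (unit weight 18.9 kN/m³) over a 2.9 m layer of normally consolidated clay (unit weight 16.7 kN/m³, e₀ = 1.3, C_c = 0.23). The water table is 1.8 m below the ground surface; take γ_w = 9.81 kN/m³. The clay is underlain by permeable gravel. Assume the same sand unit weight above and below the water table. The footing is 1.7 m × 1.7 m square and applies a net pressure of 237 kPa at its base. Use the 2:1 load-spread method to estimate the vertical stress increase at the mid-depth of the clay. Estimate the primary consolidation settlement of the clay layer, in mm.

S_c ≈ 59 mm

Mid-depth of clay below the ground surface: z = 1.9 + 2.9/2 = 3.35 m.
Total vertical stress at mid-clay: σ_v = 18.9×1.9 + 16.7×1.45 = 60.125 kPa.
Pore pressure: u = 9.81×(3.35 − 1.8) = 15.206 kPa.
Initial effective stress: σ'_0 = σ_v − u = 60.125 − 15.206 = 44.919 kPa.
Stress increase at mid-clay by the 2:1 spreading method:
Δσ = qBL/((B+z)(L+z)) = 237×1.7×1.7/((1.7+3.35)(1.7+3.35)) = 26.857 kPa
Final effective stress: σ'_f = σ'_0 + Δσ = 44.919 + 26.857 = 71.776 kPa.
Normally consolidated clay, so the full stress increment lies on the virgin compression line:
S_c = C_c·H/(1+e₀)·log₁₀(σ'_f/σ'_0) = 0.23×2.9/(1+1.3)×log₁₀(71.776/44.919)
    = 0.29 × 0.20355 = 0.05903 m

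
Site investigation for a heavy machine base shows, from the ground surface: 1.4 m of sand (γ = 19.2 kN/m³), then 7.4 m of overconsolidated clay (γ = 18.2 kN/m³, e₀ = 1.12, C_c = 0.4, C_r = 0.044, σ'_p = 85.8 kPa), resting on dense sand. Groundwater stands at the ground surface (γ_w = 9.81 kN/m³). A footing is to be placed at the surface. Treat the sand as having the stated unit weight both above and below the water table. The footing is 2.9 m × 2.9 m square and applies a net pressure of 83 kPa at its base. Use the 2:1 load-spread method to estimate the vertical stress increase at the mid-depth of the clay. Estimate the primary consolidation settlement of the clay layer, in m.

S_c ≈ 0.0147 m

Mid-depth of clay below the ground surface: z = 1.4 + 7.4/2 = 5.1 m.
Total vertical stress at mid-clay: σ_v = 19.2×1.4 + 18.2×3.7 = 94.22 kPa.
Pore pressure: u = 9.81×(5.1 − 0) = 50.031 kPa.
Initial effective stress: σ'_0 = σ_v − u = 94.22 − 50.031 = 44.189 kPa.
Stress increase at mid-clay by the 2:1 spreading method:
Δσ = qBL/((B+z)(L+z)) = 83×2.9×2.9/((2.9+5.1)(2.9+5.1)) = 10.907 kPa
Final effective stress: σ'_f = 44.189 + 10.907 = 55.096 kPa.
σ'_f = 55.096 ≤ σ'_p = 85.8 kPa, so the clay remains overconsolidated and only the recompression index applies:
S_c = C_r·H/(1+e₀)·log₁₀(σ'_f/σ'_0) = 0.044×7.4/2.12×log₁₀(55.096/44.189)
    = 0.15359 × 0.095806 = 0.01471 m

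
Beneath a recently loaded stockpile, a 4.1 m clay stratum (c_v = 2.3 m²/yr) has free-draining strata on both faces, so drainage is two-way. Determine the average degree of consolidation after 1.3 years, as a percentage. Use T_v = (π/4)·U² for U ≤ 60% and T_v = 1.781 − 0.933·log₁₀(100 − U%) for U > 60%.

U ≈ 86 %

Drainage path length: H_d = H/2 = 2.05 m (double drainage).
T_v = c_v·t/H_d² = 2.3×1.3/2.05² = 0.71148.
T_v = 0.71148 corresponds to the U > 60% branch:
U = 1 − 10^((1.781 − T_v)/0.933)/100 = 0.8599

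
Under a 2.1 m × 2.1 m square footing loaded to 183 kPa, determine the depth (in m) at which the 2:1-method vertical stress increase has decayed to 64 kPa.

2:1 spreading — at depth z the loaded area has grown by z in each plan dimension:
qB²/(B+z)² = Δσ_z ⇒ z = B(√(q/Δσ_z) − 1) = 2.1×(√(183/64) − 1) = 1.451 m

z ≈ 1.45 m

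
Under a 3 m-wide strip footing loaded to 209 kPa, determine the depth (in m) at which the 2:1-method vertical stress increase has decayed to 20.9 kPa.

2:1 spreading — at depth z the loaded area has grown by z in each plan dimension:
qB/(B+z) = Δσ_z ⇒ z = qB/Δσ_z − B = 209×3/20.9 − 3 = 27 m

z ≈ 27 m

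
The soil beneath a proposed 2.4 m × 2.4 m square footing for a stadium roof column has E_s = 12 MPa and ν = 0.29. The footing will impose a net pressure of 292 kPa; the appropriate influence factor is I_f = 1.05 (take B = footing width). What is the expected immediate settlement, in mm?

Immediate (elastic) settlement: S_e = q·B·(1−ν²)/E_s · I_f.
E_s = 12 MPa = 12000 kPa.
S_e = 292 × 2.4 × (1 − 0.29²) / 12000 × 1.05
    = 292 × 2.4 × 0.9159 / 12000 × 1.05
    = 0.05616 m = 56.16 mm

S_e ≈ 56.2 mm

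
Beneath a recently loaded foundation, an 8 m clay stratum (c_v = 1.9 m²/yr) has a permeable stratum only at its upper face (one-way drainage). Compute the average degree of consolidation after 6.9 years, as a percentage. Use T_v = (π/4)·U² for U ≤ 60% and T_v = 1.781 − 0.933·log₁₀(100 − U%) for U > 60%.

U ≈ 51.1 %

Drainage path length: H_d = H = 8 m (single drainage).
T_v = c_v·t/H_d² = 1.9×6.9/8² = 0.20484.
T_v = 0.20484 corresponds to the U ≤ 60% branch:
U = √(4T_v/π) = 0.5107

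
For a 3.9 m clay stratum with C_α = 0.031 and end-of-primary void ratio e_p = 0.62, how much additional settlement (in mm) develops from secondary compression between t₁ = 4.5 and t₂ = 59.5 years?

S_s ≈ 83.7 mm

Secondary compression: S_s = C_α·H/(1+e_p)·log₁₀(t₂/t₁)
S_s = 0.031×3.9/(1+0.62)×log₁₀(59.5/4.5)
    = 0.07463 × 1.121 = 0.08368 m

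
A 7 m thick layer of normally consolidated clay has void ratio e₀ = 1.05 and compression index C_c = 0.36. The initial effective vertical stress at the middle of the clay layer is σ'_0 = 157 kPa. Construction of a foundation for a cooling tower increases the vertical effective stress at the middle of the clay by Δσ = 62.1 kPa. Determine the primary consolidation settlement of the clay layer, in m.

Final effective stress: σ'_f = σ'_0 + Δσ = 157 + 62.1 = 219.1 kPa.
Normally consolidated clay, so the full stress increment lies on the virgin compression line:
S_c = C_c·H/(1+e₀)·log₁₀(σ'_f/σ'_0) = 0.36×7/(1+1.05)×log₁₀(219.1/157)
    = 1.2293 × 0.14474 = 0.1779 m

S_c ≈ 0.178 m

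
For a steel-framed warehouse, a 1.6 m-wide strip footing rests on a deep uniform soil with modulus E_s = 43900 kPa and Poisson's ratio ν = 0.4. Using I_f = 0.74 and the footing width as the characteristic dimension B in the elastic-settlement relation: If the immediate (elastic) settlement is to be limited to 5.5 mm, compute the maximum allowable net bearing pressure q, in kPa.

S_e = q·B·(1−ν²)/E_s · I_f  ⇒  q = S_e·E_s / (B·(1−ν²)·I_f).
q = 0.0055 × 43900 / (1.6 × 0.84 × 0.74) = 242.8 kPa

q ≈ 243 kPa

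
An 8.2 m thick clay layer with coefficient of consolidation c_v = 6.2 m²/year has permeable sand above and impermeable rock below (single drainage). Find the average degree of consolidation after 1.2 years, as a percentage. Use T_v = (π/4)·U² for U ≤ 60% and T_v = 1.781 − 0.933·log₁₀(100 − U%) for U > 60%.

U ≈ 37.5 %

Drainage path length: H_d = H = 8.2 m (single drainage).
T_v = c_v·t/H_d² = 6.2×1.2/8.2² = 0.11065.
T_v = 0.11065 corresponds to the U ≤ 60% branch:
U = √(4T_v/π) = 0.3753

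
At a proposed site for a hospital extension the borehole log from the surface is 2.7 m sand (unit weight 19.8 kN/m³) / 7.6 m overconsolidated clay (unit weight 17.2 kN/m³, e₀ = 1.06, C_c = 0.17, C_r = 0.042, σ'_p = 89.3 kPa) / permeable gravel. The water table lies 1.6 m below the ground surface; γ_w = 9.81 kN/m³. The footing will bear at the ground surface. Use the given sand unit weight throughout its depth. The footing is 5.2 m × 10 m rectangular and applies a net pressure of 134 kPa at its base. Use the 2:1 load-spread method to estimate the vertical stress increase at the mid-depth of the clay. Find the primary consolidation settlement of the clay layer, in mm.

S_c ≈ 64.5 mm

Mid-depth of clay below the ground surface: z = 2.7 + 7.6/2 = 6.5 m.
Total vertical stress at mid-clay: σ_v = 19.8×2.7 + 17.2×3.8 = 118.82 kPa.
Pore pressure: u = 9.81×(6.5 − 1.6) = 48.069 kPa.
Initial effective stress: σ'_0 = σ_v − u = 118.82 − 48.069 = 70.751 kPa.
Stress increase at mid-clay by the 2:1 spreading method:
Δσ = qBL/((B+z)(L+z)) = 134×5.2×10/((5.2+6.5)(10+6.5)) = 36.094 kPa
Final effective stress: σ'_f = 70.751 + 36.094 = 106.84 kPa.
σ'_f = 106.84 > σ'_p = 89.3 kPa, so the stress path crosses the preconsolidation pressure — recompression up to σ'_p, then virgin compression beyond:
S_c = H/(1+e₀)·[C_r·log₁₀(σ'_p/σ'_0) + C_c·log₁₀(σ'_f/σ'_p)]
    = 7.6/2.06 × [0.042×log₁₀(89.3/70.751) + 0.17×log₁₀(106.84/89.3)]
    = 3.6893 × [0.004247 + 0.01324] = 0.06451 m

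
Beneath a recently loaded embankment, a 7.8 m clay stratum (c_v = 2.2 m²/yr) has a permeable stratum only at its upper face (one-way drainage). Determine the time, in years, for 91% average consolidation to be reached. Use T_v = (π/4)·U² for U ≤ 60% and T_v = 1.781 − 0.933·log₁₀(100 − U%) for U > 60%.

t ≈ 24.6 years

Drainage path length: H_d = H = 7.8 m (single drainage).
U > 60%: T_v = 1.781 − 0.933·log₁₀(100 − 91) = 0.89069.
t = T_v·H_d²/c_v = 0.89069×7.8²/2.2 = 24.63 years.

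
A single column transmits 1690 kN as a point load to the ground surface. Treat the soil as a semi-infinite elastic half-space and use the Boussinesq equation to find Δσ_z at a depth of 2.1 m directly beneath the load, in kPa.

Boussinesq vertical stress below a point load on an elastic half-space:
Δσ_z = 3P/(2πz²) · [1 + (r/z)²]^(−5/2)
r/z = 0/2.1 = 0; [1+(r/z)²]^(−5/2) = 1.
Δσ_z = 3×1690/(2π×2.1²) × 1 = 182.97 × 1 = 183 kPa

Δσ_z ≈ 183 kPa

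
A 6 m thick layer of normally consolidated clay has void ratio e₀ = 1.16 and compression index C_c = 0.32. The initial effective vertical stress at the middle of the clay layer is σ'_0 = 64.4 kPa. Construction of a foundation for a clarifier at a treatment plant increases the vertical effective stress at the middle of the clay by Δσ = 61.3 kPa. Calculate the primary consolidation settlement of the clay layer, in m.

S_c ≈ 0.258 m

Final effective stress: σ'_f = σ'_0 + Δσ = 64.4 + 61.3 = 125.7 kPa.
Normally consolidated clay, so the full stress increment lies on the virgin compression line:
S_c = C_c·H/(1+e₀)·log₁₀(σ'_f/σ'_0) = 0.32×6/(1+1.16)×log₁₀(125.7/64.4)
    = 0.88889 × 0.29045 = 0.2582 m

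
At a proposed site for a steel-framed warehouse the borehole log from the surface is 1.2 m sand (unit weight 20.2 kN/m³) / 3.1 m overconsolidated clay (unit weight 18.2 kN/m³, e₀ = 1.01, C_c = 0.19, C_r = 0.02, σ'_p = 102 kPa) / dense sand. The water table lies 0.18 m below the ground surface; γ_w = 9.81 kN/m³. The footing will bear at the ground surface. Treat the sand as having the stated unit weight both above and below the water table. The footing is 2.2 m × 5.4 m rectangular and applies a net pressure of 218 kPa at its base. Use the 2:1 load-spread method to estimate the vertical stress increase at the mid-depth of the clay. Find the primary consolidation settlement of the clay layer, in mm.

S_c ≈ 16.2 mm

Mid-depth of clay below the ground surface: z = 1.2 + 3.1/2 = 2.75 m.
Total vertical stress at mid-clay: σ_v = 20.2×1.2 + 18.2×1.55 = 52.45 kPa.
Pore pressure: u = 9.81×(2.75 − 0.18) = 25.212 kPa.
Initial effective stress: σ'_0 = σ_v − u = 52.45 − 25.212 = 27.238 kPa.
Stress increase at mid-clay by the 2:1 spreading method:
Δσ = qBL/((B+z)(L+z)) = 218×2.2×5.4/((2.2+2.75)(5.4+2.75)) = 64.196 kPa
Final effective stress: σ'_f = 27.238 + 64.196 = 91.434 kPa.
σ'_f = 91.434 ≤ σ'_p = 102 kPa, so the clay remains overconsolidated and only the recompression index applies:
S_c = C_r·H/(1+e₀)·log₁₀(σ'_f/σ'_0) = 0.02×3.1/2.01×log₁₀(91.434/27.238)
    = 0.030846 × 0.52593 = 0.01622 m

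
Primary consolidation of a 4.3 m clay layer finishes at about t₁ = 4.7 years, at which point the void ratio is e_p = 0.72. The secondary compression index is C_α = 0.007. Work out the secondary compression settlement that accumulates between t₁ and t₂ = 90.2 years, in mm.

Secondary compression: S_s = C_α·H/(1+e_p)·log₁₀(t₂/t₁)
S_s = 0.007×4.3/(1+0.72)×log₁₀(90.2/4.7)
    = 0.0175 × 1.283 = 0.02245 m

S_s ≈ 22.5 mm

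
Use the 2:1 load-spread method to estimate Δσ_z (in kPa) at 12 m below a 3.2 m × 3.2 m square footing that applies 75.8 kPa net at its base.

By the 2:1 method the load spreads at 1 horizontal : 2 vertical, so at depth z the loaded area has grown by z in each plan dimension:
Δσ = qBL/((B+z)(L+z)) = 75.8×3.2×3.2/((3.2+12)(3.2+12)) = 3.3596 kPa

Δσ_z ≈ 3.36 kPa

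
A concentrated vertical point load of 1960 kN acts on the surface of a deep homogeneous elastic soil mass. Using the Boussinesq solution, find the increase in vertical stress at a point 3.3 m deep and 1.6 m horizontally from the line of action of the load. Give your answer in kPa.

Boussinesq vertical stress below a point load on an elastic half-space:
Δσ_z = 3P/(2πz²) · [1 + (r/z)²]^(−5/2)
r/z = 1.6/3.3 = 0.48485; [1+(r/z)²]^(−5/2) = 0.58988.
Δσ_z = 3×1960/(2π×3.3²) × 0.58988 = 85.935 × 0.58988 = 50.69 kPa

Δσ_z ≈ 50.7 kPa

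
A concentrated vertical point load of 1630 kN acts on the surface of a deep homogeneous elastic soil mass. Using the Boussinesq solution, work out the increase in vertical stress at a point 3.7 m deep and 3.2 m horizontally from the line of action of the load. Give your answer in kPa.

Boussinesq vertical stress below a point load on an elastic half-space:
Δσ_z = 3P/(2πz²) · [1 + (r/z)²]^(−5/2)
r/z = 3.2/3.7 = 0.86486; [1+(r/z)²]^(−5/2) = 0.24754.
Δσ_z = 3×1630/(2π×3.7²) × 0.24754 = 56.849 × 0.24754 = 14.07 kPa

Δσ_z ≈ 14.1 kPa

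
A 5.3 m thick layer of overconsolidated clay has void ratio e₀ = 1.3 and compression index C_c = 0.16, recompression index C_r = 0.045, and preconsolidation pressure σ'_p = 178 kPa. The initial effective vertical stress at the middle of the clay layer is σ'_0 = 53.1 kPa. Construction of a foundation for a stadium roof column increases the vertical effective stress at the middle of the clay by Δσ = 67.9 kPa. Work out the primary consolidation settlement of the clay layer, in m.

S_c ≈ 0.0371 m

Final effective stress: σ'_f = 53.1 + 67.9 = 121 kPa.
σ'_f = 121 ≤ σ'_p = 178 kPa, so the clay remains overconsolidated and only the recompression index applies:
S_c = C_r·H/(1+e₀)·log₁₀(σ'_f/σ'_0) = 0.045×5.3/2.3×log₁₀(121/53.1)
    = 0.10369 × 0.35769 = 0.03709 m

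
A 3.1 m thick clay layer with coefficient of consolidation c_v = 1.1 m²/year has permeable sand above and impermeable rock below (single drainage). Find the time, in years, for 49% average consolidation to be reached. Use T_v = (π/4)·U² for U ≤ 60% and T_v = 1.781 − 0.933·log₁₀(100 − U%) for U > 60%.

Drainage path length: H_d = H = 3.1 m (single drainage).
U ≤ 60%: T_v = (π/4)·U² = (π/4)×0.49² = 0.18857.
t = T_v·H_d²/c_v = 0.18857×3.1²/1.1 = 1.647 years.

t ≈ 1.65 years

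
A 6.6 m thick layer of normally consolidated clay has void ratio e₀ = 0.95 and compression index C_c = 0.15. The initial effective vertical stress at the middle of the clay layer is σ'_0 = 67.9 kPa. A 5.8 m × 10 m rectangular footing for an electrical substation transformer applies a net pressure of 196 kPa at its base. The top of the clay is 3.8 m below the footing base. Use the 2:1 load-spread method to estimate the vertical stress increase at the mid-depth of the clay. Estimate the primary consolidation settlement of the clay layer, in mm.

S_c ≈ 125 mm

Mid-depth of clay below the footing base: z = 3.8 + 6.6/2 = 7.1 m.
Stress increase at mid-clay by the 2:1 spreading method:
Δσ = qBL/((B+z)(L+z)) = 196×5.8×10/((5.8+7.1)(10+7.1)) = 51.535 kPa
Final effective stress: σ'_f = σ'_0 + Δσ = 67.9 + 51.535 = 119.44 kPa.
Normally consolidated clay, so the full stress increment lies on the virgin compression line:
S_c = C_c·H/(1+e₀)·log₁₀(σ'_f/σ'_0) = 0.15×6.6/(1+0.95)×log₁₀(119.44/67.9)
    = 0.50769 × 0.24528 = 0.1245 m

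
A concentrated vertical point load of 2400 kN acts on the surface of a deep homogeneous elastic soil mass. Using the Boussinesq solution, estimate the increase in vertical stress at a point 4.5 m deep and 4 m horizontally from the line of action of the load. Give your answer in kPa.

Δσ_z ≈ 13.2 kPa

Boussinesq vertical stress below a point load on an elastic half-space:
Δσ_z = 3P/(2πz²) · [1 + (r/z)²]^(−5/2)
r/z = 4/4.5 = 0.88889; [1+(r/z)²]^(−5/2) = 0.23323.
Δσ_z = 3×2400/(2π×4.5²) × 0.23323 = 56.588 × 0.23323 = 13.2 kPa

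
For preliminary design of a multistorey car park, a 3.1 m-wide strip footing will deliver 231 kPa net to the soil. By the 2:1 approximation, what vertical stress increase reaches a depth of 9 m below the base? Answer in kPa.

Δσ_z ≈ 59.2 kPa

By the 2:1 method the load spreads at 1 horizontal : 2 vertical, so at depth z the loaded area has grown by z in each plan dimension:
Δσ = qB/(B+z) = 231×3.1/(3.1+9) = 59.182 kPa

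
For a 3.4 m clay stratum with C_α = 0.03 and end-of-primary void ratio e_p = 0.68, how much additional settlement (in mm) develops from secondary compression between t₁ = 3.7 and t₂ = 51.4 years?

Secondary compression: S_s = C_α·H/(1+e_p)·log₁₀(t₂/t₁)
S_s = 0.03×3.4/(1+0.68)×log₁₀(51.4/3.7)
    = 0.06071 × 1.143 = 0.06938 m

S_s ≈ 69.4 mm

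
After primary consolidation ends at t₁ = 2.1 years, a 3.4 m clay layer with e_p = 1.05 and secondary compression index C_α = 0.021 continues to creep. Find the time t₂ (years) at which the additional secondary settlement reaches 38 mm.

S_s = C_α·H/(1+e_p)·log₁₀(t₂/t₁) ⇒ log₁₀(t₂/t₁) = S_s·(1+e_p)/(C_α·H).
log₁₀(t₂/t₁) = 0.038 × (1+1.05) / (0.021×3.4) = 1.091
t₂ = t₁ × 10^1.091 = 2.1 × 12.33 = 25.9 years

t₂ ≈ 25.9 years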